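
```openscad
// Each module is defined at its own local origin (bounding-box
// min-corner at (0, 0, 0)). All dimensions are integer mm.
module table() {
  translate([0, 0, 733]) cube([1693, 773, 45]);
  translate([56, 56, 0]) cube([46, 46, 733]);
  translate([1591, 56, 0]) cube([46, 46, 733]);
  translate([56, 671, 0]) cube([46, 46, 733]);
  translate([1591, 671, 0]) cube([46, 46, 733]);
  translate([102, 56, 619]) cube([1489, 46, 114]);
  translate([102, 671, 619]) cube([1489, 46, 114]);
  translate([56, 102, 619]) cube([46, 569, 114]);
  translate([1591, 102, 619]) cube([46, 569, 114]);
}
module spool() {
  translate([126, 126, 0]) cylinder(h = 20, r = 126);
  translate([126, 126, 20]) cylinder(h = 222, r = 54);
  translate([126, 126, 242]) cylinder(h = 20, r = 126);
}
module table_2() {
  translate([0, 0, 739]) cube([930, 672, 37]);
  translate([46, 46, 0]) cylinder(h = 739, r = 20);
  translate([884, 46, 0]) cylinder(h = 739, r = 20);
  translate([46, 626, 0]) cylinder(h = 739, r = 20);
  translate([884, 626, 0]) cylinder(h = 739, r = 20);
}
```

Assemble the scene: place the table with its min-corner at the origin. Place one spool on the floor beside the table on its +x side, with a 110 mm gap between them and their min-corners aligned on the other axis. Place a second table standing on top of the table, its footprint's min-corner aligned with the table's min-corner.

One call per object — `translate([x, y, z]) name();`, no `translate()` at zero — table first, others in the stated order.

table();
translate([1803, 0, 0]) spool();
translate([0, 0, 778]) table_2();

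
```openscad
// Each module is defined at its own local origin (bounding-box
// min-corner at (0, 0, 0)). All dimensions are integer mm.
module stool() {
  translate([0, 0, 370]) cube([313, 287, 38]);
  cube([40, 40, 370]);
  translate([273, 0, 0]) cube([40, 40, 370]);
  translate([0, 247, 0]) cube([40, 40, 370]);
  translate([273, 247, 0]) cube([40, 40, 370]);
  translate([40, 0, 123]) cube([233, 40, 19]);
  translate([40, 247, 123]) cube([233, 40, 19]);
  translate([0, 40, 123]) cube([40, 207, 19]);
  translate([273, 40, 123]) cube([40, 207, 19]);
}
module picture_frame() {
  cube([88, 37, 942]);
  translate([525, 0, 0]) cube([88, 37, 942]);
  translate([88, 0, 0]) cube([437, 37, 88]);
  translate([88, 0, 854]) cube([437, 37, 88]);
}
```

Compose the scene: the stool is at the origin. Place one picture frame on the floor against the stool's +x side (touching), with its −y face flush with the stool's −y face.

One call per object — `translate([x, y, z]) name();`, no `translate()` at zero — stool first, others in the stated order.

stool();
translate([313, 0, 0]) picture_frame();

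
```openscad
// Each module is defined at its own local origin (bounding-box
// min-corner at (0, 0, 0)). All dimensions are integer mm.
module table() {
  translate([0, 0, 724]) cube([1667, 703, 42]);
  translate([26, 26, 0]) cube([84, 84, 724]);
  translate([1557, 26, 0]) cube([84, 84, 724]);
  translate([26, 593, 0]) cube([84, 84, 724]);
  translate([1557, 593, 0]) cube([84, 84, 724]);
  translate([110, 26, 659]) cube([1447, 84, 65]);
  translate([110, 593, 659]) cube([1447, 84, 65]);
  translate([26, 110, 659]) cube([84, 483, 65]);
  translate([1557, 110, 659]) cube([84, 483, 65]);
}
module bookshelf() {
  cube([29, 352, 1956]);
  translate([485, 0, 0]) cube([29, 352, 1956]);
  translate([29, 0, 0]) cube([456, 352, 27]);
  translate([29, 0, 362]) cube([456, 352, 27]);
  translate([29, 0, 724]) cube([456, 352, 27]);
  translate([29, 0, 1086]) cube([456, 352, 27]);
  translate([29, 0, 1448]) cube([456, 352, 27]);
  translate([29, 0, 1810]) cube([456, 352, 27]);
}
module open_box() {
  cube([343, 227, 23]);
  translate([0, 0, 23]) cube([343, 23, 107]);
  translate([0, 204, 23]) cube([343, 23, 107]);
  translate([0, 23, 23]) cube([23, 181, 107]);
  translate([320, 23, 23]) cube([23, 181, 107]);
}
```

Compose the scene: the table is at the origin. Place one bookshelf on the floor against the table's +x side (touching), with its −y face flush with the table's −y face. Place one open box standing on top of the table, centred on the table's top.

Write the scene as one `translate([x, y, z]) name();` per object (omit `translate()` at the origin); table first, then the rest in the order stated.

table();
translate([1667, 0, 0]) bookshelf();
translate([662, 238, 766]) open_box();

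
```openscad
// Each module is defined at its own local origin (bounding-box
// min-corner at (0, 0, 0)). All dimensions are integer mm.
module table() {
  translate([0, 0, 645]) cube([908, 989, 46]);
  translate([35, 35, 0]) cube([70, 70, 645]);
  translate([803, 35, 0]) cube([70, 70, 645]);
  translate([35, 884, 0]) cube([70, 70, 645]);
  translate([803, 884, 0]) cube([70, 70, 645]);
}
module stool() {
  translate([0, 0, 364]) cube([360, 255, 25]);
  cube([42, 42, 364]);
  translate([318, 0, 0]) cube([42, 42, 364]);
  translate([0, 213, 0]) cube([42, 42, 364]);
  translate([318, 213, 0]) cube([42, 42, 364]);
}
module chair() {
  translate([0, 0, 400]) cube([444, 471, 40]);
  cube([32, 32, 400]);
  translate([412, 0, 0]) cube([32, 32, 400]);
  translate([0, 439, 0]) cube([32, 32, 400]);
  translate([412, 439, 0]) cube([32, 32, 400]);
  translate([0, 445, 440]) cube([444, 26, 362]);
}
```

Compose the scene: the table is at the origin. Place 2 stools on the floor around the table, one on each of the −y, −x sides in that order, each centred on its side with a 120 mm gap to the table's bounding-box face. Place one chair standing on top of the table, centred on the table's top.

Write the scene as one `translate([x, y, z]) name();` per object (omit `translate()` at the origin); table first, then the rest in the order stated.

table();
translate([274, -375, 0]) stool();
translate([-480, 367, 0]) stool();
translate([232, 259, 691]) chair();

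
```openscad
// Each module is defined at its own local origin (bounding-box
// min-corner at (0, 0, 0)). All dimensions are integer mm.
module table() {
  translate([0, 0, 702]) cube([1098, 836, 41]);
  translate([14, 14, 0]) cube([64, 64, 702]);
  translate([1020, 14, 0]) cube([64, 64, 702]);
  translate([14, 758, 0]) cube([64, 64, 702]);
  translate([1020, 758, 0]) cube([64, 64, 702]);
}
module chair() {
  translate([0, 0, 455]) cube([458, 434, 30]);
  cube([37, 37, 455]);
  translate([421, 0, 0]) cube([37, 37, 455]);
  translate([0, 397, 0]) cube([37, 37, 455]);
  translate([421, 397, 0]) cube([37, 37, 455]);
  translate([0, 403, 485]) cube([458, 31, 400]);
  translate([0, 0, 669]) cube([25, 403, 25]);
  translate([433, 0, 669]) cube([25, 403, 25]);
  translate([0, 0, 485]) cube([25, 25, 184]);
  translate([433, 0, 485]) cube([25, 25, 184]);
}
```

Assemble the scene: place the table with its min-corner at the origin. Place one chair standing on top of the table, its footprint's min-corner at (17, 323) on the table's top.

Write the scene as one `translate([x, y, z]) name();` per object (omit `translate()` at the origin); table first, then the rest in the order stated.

table();
translate([17, 323, 743]) chair();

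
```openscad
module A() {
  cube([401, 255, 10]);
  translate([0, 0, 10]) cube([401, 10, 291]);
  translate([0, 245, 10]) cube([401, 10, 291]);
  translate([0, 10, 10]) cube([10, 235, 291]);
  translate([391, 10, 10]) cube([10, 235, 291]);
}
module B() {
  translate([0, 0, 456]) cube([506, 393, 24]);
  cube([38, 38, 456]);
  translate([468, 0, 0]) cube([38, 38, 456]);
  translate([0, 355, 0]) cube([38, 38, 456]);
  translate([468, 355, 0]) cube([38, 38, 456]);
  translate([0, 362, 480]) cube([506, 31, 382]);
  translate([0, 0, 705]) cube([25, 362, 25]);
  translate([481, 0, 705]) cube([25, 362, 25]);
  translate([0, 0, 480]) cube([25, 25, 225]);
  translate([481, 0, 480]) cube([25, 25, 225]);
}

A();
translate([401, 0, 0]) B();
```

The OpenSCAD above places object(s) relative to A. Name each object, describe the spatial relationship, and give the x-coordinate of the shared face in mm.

The open box's +x face and the chair's −x face are both at x = 401 mm.

A is an open box. B is a chair. The chair is against the open box's +x side, with their −y faces flush. The x-coordinate of the shared face is 401 mm.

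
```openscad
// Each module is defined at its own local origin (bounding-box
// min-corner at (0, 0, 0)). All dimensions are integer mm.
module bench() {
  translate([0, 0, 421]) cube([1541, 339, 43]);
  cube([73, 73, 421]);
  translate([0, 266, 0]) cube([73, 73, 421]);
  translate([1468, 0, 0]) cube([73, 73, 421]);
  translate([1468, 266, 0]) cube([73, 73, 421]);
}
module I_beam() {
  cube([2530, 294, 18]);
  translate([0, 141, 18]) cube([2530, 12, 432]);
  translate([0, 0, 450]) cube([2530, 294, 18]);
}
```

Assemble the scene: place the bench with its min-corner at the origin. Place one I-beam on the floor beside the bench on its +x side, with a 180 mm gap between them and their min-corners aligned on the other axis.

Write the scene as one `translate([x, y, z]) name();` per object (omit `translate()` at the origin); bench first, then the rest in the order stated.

bench();
translate([1721, 0, 0]) I_beam();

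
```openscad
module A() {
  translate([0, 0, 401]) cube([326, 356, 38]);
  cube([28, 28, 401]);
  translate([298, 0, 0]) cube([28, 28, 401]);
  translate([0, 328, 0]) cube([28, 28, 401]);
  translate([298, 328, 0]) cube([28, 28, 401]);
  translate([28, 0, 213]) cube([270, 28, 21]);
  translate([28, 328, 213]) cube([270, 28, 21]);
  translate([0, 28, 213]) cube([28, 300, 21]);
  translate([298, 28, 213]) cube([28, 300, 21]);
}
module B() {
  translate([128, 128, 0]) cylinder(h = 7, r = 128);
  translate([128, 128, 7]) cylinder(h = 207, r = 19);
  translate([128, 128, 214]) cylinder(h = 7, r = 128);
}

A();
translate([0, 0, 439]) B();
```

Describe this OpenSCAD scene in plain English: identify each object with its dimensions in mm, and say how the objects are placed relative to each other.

A is a four-legged stool. The seat is 326×356 mm, 38 mm thick, top at z = 439 mm. It stands on four square legs, each 28×28 mm in cross-section, from z = 0 to the seat underside, each flush with a corner of the seat. Four stretchers, 28 mm wide and 21 mm tall, connect adjacent legs with their undersides at z = 213 mm, each running between the inner faces of the legs it joins and aligned with the legs' outer faces on the other axis.

B is a spool: two coaxial disc flanges of radius 128 mm and thickness 7 mm, joined by a core cylinder of radius 19 mm and height 207 mm. The lower flange rests on z = 0 and the three cylinders share a vertical axis.

The spool is on top of the stool.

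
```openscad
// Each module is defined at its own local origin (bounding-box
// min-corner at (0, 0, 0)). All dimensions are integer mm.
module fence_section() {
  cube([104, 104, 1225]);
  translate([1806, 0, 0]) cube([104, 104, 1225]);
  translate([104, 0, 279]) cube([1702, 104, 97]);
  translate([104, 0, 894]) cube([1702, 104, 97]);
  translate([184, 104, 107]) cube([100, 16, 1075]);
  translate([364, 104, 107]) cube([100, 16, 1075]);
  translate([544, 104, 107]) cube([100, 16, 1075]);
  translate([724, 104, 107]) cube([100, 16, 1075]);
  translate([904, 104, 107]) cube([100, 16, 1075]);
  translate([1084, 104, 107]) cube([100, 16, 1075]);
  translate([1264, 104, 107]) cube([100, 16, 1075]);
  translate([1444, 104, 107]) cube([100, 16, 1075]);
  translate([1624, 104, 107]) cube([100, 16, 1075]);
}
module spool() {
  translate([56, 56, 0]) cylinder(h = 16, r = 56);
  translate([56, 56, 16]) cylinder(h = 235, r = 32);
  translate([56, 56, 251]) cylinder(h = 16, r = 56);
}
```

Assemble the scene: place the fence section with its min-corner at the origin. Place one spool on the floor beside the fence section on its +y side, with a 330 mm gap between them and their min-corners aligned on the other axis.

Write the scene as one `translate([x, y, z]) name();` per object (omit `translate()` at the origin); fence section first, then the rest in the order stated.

fence_section();
translate([0, 450, 0]) spool();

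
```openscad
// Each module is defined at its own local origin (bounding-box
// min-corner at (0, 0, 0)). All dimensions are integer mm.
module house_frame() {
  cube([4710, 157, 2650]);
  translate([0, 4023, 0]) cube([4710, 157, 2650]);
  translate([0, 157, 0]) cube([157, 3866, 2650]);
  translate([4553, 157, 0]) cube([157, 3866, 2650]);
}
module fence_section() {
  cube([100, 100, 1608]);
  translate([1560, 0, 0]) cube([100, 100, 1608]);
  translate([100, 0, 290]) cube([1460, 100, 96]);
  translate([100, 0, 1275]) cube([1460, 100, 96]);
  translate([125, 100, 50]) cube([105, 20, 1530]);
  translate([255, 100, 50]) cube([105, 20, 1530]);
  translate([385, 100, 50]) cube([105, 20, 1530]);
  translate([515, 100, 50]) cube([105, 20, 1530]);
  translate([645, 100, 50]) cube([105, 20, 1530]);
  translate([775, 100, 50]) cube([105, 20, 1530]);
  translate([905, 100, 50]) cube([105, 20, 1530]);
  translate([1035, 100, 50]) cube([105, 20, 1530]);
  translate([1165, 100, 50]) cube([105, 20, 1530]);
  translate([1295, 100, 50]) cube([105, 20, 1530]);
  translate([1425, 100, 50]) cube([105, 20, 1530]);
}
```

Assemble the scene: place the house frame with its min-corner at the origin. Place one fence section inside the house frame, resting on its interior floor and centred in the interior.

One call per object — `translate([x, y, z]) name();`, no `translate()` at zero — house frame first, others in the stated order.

house_frame();
translate([1525, 2030, 0]) fence_section();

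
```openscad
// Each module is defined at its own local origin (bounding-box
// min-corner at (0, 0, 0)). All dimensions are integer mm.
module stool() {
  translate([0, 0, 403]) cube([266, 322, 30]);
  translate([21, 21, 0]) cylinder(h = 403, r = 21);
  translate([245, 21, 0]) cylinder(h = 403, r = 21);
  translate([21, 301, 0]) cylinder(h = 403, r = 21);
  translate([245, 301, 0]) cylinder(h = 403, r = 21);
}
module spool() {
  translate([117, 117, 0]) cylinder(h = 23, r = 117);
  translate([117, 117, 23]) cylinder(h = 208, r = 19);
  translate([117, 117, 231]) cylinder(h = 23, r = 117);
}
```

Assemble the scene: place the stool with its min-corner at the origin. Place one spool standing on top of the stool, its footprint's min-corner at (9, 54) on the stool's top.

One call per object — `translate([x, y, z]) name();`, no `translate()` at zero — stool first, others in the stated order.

stool();
translate([9, 54, 433]) spool();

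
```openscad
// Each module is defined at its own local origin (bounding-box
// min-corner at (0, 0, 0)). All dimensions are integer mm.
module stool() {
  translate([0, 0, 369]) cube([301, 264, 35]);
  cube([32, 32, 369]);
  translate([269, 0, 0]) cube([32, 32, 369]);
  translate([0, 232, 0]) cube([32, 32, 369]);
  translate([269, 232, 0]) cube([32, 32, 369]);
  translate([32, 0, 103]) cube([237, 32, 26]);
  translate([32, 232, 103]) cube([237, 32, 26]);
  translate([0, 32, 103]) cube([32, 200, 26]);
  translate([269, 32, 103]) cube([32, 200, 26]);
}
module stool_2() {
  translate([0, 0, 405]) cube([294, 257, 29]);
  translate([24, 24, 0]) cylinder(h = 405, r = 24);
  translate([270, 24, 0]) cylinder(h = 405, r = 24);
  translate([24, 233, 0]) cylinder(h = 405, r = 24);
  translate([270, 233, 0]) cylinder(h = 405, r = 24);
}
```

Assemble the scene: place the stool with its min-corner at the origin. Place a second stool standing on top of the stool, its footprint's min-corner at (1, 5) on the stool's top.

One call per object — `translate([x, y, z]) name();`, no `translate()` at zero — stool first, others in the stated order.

stool();
translate([1, 5, 404]) stool_2();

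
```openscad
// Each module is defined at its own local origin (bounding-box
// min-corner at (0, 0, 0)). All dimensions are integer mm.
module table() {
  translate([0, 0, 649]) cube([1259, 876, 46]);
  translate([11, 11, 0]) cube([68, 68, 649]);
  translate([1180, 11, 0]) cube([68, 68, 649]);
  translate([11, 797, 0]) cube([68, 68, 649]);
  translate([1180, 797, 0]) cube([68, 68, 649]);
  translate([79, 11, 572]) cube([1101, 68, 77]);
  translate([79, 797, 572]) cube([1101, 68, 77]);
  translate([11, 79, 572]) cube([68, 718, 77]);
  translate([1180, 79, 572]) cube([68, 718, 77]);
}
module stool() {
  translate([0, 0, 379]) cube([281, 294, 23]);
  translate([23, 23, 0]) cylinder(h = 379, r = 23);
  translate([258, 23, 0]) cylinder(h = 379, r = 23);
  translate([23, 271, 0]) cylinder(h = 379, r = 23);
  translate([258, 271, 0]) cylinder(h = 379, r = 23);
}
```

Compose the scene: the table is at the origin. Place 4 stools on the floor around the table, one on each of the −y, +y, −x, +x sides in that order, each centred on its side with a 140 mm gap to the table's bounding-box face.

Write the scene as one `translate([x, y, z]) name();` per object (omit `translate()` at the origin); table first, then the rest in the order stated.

table();
translate([489, -434, 0]) stool();
translate([489, 1016, 0]) stool();
translate([-421, 291, 0]) stool();
translate([1399, 291, 0]) stool();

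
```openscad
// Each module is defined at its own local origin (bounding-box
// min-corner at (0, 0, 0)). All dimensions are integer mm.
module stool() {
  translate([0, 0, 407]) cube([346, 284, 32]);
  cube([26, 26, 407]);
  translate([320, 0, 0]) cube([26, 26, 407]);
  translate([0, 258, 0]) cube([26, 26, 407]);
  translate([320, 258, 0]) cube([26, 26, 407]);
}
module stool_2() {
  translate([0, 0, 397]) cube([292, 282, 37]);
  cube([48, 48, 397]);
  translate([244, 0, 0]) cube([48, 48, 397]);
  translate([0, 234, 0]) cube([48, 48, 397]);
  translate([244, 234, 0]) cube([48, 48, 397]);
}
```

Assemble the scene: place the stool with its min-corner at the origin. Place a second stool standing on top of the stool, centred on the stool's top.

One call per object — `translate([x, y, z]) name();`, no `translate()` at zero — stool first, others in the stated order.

stool();
translate([27, 1, 439]) stool_2();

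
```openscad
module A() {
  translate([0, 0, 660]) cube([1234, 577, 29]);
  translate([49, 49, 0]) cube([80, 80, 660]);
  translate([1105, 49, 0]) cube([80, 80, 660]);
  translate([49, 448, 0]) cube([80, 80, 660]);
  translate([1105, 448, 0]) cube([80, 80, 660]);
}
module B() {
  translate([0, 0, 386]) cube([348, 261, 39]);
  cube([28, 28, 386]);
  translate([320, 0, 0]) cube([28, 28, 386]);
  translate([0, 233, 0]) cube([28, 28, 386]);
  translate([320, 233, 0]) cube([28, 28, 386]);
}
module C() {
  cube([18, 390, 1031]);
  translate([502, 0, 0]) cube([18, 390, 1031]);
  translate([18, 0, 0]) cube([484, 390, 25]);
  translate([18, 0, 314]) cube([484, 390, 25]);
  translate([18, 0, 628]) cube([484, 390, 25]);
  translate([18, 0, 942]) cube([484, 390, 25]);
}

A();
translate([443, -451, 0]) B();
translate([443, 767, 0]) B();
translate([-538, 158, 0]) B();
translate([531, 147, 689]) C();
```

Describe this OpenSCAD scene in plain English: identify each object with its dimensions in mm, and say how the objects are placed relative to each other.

A is a table with a 1234×577 mm rectangular top, 29 mm thick, top surface at z = 689 mm, supported by four 80×80 mm square legs, each inset 49 mm from the nearest pair of top edges, running from the floor.

B is a four-legged stool. The seat is 348×261 mm, 39 mm thick, top at z = 425 mm. It stands on four square legs, each 28×28 mm in cross-section, from z = 0 to the seat underside, each flush with a corner of the seat.

C is a bookshelf 520 mm wide overall, 390 mm deep and 1031 mm tall. The two sides are 18 mm thick vertical panels. 4 horizontal shelves of 25 mm thickness span between the inner faces of the sides; the lowest shelf sits on the floor and shelves are stacked with a clear vertical gap of 289 mm between each pair.

Three stools sit around the table at the −y, +y, −x sides. The bookshelf is on top of the table.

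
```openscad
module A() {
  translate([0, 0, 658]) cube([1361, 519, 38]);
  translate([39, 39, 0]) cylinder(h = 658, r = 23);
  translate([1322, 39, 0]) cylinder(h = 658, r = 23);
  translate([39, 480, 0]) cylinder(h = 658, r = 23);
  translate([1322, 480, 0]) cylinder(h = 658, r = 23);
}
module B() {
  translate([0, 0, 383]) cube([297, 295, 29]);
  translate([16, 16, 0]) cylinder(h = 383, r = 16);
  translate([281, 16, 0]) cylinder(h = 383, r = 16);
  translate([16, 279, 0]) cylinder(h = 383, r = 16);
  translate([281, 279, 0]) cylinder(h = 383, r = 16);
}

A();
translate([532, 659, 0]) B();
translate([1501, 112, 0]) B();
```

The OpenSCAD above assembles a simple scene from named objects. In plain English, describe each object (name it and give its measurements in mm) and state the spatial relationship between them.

A is a rectangular dining table. The top is 1361×519×38 mm with its upper surface at z = 696 mm. It stands on four round legs of 46 mm diameter, each leg's bounding box inset 16 mm from the nearest pair of top edges, running from the floor to the underside of the top.

B is a four-legged stool. The seat is 297×295 mm, 29 mm thick, top at z = 412 mm. It stands on four round legs, each 32 mm in diameter, from z = 0 to the seat underside, each leg's axis is inset half a diameter from the nearest pair of seat edges (so the leg's bounding box is flush with the corner).

Two stools sit around the table at the +y, +x sides.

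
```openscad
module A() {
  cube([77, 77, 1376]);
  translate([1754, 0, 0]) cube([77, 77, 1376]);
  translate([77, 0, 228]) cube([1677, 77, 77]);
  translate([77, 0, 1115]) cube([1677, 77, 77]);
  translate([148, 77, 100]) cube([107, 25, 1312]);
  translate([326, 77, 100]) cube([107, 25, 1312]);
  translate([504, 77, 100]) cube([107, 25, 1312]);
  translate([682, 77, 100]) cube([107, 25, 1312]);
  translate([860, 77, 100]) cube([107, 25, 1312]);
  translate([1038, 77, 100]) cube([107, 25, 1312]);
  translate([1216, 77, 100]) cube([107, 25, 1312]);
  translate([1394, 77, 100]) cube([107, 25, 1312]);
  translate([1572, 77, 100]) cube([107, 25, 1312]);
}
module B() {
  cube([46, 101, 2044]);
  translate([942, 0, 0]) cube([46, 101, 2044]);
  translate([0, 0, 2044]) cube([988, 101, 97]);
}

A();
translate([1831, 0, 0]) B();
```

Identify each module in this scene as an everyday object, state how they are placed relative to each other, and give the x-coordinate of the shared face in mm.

A is a fence section. B is a door frame. The door frame is against the fence section's +x side, with their −y faces flush. The x-coordinate of the shared face is 1831 mm.

The fence section's +x face and the door frame's −x face are both at x = 1831 mm.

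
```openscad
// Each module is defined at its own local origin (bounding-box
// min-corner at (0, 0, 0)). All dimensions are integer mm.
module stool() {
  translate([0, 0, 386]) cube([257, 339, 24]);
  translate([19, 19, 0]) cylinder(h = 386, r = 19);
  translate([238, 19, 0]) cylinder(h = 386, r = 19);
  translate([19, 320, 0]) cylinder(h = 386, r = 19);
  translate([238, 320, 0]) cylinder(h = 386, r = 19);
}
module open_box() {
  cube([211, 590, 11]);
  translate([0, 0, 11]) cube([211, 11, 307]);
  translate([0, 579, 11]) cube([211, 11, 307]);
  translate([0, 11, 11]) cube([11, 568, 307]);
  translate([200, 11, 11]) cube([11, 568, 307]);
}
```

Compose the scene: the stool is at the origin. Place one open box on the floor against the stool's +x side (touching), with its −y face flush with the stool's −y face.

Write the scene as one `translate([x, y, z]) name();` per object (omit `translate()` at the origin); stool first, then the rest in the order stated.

stool();
translate([257, 0, 0]) open_box();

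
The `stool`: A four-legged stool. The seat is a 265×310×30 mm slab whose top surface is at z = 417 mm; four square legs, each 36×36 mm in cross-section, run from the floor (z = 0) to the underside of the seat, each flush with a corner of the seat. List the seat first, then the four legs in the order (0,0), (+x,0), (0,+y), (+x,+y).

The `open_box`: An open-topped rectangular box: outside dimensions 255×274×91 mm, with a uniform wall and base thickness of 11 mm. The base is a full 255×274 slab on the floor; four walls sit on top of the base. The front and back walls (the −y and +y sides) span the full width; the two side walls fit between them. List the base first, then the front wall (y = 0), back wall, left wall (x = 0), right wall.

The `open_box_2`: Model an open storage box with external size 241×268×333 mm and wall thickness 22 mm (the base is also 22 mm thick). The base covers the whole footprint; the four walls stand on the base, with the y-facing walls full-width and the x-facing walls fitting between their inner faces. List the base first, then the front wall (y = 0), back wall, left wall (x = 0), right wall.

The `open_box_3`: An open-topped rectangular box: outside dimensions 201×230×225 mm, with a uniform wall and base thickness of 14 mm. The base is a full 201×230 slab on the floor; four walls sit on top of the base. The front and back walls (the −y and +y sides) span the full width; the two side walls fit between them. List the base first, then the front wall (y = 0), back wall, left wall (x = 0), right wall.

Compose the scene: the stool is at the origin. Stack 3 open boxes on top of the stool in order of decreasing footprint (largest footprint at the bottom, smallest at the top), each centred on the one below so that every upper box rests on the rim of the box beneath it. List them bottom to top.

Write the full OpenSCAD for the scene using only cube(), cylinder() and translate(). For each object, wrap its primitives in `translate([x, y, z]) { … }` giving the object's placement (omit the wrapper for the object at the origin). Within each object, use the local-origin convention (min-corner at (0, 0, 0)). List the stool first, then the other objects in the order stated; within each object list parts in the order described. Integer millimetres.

translate([0, 0, 387]) cube([265, 310, 30]);
cube([36, 36, 387]);
translate([229, 0, 0]) cube([36, 36, 387]);
translate([0, 274, 0]) cube([36, 36, 387]);
translate([229, 274, 0]) cube([36, 36, 387]);
translate([5, 18, 417]) {
  cube([255, 274, 11]);
  translate([0, 0, 11]) cube([255, 11, 80]);
  translate([0, 263, 11]) cube([255, 11, 80]);
  translate([0, 11, 11]) cube([11, 252, 80]);
  translate([244, 11, 11]) cube([11, 252, 80]);
}
translate([12, 21, 508]) {
  cube([241, 268, 22]);
  translate([0, 0, 22]) cube([241, 22, 311]);
  translate([0, 246, 22]) cube([241, 22, 311]);
  translate([0, 22, 22]) cube([22, 224, 311]);
  translate([219, 22, 22]) cube([22, 224, 311]);
}
translate([32, 40, 841]) {
  cube([201, 230, 14]);
  translate([0, 0, 14]) cube([201, 14, 211]);
  translate([0, 216, 14]) cube([201, 14, 211]);
  translate([0, 14, 14]) cube([14, 202, 211]);
  translate([187, 14, 14]) cube([14, 202, 211]);
}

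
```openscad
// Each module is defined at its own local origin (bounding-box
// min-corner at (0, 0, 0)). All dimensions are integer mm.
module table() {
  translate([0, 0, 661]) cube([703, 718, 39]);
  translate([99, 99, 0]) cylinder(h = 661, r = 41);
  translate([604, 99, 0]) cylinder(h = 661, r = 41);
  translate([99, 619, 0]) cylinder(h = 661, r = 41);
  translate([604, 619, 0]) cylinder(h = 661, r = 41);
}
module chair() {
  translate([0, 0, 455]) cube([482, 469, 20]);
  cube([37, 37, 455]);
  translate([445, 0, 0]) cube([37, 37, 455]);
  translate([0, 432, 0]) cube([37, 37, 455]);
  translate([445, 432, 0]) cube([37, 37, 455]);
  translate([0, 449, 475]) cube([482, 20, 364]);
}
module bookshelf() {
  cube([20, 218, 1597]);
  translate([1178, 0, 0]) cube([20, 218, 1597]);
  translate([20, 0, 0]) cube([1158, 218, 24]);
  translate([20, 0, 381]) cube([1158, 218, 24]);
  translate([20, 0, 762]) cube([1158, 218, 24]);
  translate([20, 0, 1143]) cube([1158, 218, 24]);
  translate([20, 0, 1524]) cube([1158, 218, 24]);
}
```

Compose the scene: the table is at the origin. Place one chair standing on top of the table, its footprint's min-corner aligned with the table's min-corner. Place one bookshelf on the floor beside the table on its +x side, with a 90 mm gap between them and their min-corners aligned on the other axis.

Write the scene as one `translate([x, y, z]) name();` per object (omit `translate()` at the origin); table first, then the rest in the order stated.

table();
translate([0, 0, 700]) chair();
translate([793, 0, 0]) bookshelf();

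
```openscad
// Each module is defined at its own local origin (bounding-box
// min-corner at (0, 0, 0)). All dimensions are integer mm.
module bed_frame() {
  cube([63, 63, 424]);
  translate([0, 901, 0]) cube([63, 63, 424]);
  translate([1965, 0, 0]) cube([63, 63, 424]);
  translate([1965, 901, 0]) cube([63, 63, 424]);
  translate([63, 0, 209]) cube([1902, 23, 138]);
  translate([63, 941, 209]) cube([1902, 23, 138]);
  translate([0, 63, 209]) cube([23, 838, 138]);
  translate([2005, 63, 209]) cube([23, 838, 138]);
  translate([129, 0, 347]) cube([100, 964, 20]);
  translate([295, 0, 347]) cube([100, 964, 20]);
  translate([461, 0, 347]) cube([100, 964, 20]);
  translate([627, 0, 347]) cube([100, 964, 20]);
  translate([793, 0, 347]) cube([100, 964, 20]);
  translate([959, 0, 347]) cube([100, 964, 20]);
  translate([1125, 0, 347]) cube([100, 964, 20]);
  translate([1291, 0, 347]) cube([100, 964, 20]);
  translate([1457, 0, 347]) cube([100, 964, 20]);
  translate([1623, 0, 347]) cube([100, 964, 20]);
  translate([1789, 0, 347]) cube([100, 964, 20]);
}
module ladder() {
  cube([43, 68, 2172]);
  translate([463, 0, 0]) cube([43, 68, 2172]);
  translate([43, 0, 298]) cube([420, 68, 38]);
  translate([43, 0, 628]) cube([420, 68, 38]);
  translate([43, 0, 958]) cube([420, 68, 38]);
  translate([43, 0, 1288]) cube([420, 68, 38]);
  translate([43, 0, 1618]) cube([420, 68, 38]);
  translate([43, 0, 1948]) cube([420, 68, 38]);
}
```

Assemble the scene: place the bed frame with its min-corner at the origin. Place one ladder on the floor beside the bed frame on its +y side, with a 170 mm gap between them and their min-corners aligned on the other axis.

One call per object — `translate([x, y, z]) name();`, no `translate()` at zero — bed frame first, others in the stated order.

bed_frame();
translate([0, 1134, 0]) ladder();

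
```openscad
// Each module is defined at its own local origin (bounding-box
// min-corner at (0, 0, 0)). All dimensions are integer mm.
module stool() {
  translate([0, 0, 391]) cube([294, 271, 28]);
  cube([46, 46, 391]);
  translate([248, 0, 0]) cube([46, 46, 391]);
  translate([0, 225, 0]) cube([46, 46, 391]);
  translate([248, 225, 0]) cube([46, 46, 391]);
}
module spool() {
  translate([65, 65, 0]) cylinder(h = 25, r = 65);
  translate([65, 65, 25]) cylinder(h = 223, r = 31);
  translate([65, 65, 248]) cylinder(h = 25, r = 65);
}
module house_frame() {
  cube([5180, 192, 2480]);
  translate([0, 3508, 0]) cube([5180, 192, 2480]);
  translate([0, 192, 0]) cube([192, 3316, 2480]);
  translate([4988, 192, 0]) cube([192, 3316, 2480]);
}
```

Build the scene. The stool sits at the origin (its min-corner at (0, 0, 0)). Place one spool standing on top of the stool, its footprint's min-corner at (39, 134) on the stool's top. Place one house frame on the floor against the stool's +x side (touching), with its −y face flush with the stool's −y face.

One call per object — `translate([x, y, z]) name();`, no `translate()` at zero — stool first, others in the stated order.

stool();
translate([39, 134, 419]) spool();
translate([294, 0, 0]) house_frame();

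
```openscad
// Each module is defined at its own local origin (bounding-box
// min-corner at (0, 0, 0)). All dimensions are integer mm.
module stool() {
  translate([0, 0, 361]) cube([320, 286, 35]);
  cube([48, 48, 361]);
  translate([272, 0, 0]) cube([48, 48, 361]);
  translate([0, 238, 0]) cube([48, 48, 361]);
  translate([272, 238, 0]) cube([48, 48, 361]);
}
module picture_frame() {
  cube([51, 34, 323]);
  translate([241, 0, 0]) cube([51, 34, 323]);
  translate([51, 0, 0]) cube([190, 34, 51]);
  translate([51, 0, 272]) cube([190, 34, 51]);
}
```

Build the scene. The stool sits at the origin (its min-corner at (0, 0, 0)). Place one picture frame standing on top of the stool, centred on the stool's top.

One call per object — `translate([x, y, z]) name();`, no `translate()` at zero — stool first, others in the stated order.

stool();
translate([14, 126, 396]) picture_frame();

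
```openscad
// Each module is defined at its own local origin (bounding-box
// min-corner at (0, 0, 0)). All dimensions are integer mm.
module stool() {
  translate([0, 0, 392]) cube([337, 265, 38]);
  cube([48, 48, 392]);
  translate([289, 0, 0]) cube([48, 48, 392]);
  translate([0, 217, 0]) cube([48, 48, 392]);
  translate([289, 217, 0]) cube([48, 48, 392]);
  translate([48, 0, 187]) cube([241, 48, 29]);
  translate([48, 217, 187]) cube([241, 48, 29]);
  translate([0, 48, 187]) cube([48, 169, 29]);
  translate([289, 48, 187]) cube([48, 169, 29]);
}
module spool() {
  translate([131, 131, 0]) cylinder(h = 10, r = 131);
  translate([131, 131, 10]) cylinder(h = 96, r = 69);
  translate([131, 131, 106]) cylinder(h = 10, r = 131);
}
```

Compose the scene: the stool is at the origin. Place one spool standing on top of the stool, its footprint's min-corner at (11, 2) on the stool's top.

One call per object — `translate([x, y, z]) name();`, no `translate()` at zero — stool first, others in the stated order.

stool();
translate([11, 2, 430]) spool();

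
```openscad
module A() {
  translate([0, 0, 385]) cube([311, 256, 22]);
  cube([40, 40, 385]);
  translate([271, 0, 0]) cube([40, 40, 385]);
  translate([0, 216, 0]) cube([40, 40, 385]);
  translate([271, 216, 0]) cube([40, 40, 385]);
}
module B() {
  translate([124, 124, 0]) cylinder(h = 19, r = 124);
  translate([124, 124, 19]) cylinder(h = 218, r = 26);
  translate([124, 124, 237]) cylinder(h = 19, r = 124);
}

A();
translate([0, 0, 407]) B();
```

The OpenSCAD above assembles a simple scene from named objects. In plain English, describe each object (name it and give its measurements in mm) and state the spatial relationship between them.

A is a four-legged stool. The seat is 311×256 mm, 22 mm thick, top at z = 407 mm. It stands on four square legs, each 40×40 mm in cross-section, from z = 0 to the seat underside, each flush with a corner of the seat.

B is a spool: two coaxial disc flanges of radius 124 mm and thickness 19 mm, joined by a core cylinder of radius 26 mm and height 218 mm. The lower flange rests on z = 0 and the three cylinders share a vertical axis.

The spool is on top of the stool.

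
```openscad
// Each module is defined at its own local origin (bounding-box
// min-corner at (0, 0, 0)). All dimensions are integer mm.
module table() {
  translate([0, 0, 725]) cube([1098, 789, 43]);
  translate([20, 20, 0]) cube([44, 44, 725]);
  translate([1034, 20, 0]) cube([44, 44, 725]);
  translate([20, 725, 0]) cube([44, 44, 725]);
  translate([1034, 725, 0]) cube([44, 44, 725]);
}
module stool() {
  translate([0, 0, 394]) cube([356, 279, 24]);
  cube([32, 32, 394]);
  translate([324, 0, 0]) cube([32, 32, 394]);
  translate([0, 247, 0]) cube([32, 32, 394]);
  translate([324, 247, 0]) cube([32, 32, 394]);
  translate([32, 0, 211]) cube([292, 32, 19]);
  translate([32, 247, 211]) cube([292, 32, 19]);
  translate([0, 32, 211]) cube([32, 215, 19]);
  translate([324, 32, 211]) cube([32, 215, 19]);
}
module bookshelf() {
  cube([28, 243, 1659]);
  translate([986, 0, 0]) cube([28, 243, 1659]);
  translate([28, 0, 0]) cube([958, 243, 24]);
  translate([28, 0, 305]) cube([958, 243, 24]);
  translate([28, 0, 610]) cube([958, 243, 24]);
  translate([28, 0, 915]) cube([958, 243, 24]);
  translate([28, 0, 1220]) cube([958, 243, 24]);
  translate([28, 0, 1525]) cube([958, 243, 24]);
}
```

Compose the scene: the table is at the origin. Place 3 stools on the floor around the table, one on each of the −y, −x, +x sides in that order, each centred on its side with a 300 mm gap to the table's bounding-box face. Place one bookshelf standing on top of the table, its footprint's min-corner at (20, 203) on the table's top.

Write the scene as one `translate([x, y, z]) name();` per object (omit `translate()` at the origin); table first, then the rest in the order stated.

table();
translate([371, -579, 0]) stool();
translate([-656, 255, 0]) stool();
translate([1398, 255, 0]) stool();
translate([20, 203, 768]) bookshelf();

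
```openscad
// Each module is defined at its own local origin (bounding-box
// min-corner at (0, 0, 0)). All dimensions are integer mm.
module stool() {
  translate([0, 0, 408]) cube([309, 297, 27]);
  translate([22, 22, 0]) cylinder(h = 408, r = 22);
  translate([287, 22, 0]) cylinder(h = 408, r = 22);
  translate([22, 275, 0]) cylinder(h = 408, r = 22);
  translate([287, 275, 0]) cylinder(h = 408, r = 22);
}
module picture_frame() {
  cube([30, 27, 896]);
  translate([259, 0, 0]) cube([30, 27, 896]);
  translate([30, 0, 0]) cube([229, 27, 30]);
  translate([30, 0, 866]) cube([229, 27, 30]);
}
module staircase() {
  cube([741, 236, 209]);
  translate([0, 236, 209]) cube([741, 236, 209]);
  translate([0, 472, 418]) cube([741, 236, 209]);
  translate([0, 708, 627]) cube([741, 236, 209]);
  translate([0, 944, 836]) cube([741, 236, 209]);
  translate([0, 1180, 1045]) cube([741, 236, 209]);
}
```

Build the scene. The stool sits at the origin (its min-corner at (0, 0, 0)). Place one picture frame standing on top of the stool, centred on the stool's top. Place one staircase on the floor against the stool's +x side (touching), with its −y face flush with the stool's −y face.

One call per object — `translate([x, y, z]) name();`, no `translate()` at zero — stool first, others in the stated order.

stool();
translate([10, 135, 435]) picture_frame();
translate([309, 0, 0]) staircase();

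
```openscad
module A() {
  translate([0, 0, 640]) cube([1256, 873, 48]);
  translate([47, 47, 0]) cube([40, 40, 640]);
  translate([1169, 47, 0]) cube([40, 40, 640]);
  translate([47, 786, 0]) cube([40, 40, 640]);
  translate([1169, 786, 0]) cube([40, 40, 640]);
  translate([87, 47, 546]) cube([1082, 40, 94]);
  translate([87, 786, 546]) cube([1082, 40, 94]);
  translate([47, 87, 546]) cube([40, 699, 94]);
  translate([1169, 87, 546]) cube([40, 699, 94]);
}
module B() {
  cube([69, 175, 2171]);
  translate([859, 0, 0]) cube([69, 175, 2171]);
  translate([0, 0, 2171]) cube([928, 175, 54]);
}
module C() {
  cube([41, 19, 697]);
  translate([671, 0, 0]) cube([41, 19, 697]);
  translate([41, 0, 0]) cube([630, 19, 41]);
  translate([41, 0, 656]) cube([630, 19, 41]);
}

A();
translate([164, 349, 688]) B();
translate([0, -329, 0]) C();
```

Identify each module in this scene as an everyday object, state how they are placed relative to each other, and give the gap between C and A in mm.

A is a table. B is a door frame. C is a picture frame. The door frame is on top of the table, centred. The picture frame is on the floor beside the table on its −y side. The gap between the picture frame and the table is 310 mm.

The picture frame's nearest face is 310 mm from the table's −y face.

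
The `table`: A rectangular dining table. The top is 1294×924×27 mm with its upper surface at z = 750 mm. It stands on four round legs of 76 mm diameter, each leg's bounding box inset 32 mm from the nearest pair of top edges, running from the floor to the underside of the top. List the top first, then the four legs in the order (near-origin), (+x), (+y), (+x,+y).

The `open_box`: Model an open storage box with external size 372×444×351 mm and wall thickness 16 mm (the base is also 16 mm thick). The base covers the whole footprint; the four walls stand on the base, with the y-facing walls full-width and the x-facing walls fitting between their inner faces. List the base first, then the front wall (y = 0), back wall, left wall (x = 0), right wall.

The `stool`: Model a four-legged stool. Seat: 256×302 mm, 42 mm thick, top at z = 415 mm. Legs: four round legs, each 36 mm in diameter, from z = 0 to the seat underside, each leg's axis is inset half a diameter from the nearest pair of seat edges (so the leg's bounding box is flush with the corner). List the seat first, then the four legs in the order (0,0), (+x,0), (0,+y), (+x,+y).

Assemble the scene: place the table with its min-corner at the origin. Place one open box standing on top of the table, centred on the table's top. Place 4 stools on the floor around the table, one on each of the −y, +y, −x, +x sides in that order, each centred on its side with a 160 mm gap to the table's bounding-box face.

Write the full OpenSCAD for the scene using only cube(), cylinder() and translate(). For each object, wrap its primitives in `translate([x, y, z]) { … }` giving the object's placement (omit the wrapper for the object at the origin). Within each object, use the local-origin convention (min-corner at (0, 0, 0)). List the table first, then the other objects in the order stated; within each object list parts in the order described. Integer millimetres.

translate([0, 0, 723]) cube([1294, 924, 27]);
translate([70, 70, 0]) cylinder(h = 723, r = 38);
translate([1224, 70, 0]) cylinder(h = 723, r = 38);
translate([70, 854, 0]) cylinder(h = 723, r = 38);
translate([1224, 854, 0]) cylinder(h = 723, r = 38);
translate([461, 240, 750]) {
  cube([372, 444, 16]);
  translate([0, 0, 16]) cube([372, 16, 335]);
  translate([0, 428, 16]) cube([372, 16, 335]);
  translate([0, 16, 16]) cube([16, 412, 335]);
  translate([356, 16, 16]) cube([16, 412, 335]);
}
translate([519, -462, 0]) {
  translate([0, 0, 373]) cube([256, 302, 42]);
  translate([18, 18, 0]) cylinder(h = 373, r = 18);
  translate([238, 18, 0]) cylinder(h = 373, r = 18);
  translate([18, 284, 0]) cylinder(h = 373, r = 18);
  translate([238, 284, 0]) cylinder(h = 373, r = 18);
}
translate([519, 1084, 0]) {
  translate([0, 0, 373]) cube([256, 302, 42]);
  translate([18, 18, 0]) cylinder(h = 373, r = 18);
  translate([238, 18, 0]) cylinder(h = 373, r = 18);
  translate([18, 284, 0]) cylinder(h = 373, r = 18);
  translate([238, 284, 0]) cylinder(h = 373, r = 18);
}
translate([-416, 311, 0]) {
  translate([0, 0, 373]) cube([256, 302, 42]);
  translate([18, 18, 0]) cylinder(h = 373, r = 18);
  translate([238, 18, 0]) cylinder(h = 373, r = 18);
  translate([18, 284, 0]) cylinder(h = 373, r = 18);
  translate([238, 284, 0]) cylinder(h = 373, r = 18);
}
translate([1454, 311, 0]) {
  translate([0, 0, 373]) cube([256, 302, 42]);
  translate([18, 18, 0]) cylinder(h = 373, r = 18);
  translate([238, 18, 0]) cylinder(h = 373, r = 18);
  translate([18, 284, 0]) cylinder(h = 373, r = 18);
  translate([238, 284, 0]) cylinder(h = 373, r = 18);
}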